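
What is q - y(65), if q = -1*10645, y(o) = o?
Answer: -10710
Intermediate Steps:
q = -10645
q - y(65) = -10645 - 1*65 = -10645 - 65 = -10710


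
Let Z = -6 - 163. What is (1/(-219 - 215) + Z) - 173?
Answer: -148429/434 ≈ -342.00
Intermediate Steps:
Z = -169
(1/(-219 - 215) + Z) - 173 = (1/(-219 - 215) - 169) - 173 = (1/(-434) - 169) - 173 = (-1/434 - 169) - 173 = -73347/434 - 173 = -148429/434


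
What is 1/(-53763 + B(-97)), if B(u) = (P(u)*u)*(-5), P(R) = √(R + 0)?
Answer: -53763/2913276994 - 485*I*√97/2913276994 ≈ -1.8454e-5 - 1.6396e-6*I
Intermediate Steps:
P(R) = √R
B(u) = -5*u^(3/2) (B(u) = (√u*u)*(-5) = u^(3/2)*(-5) = -5*u^(3/2))
1/(-53763 + B(-97)) = 1/(-53763 - (-485)*I*√97) = 1/(-53763 + 485*I*√97)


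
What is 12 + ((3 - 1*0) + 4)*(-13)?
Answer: -79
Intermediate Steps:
12 + ((3 - 1*0) + 4)*(-13) = 12 + ((3 + 0) + 4)*(-13) = 12 + (3 + 4)*(-13) = 12 + 7*(-13) = 12 - 91 = -79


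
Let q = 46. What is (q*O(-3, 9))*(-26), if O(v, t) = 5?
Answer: -5980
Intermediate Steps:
(q*O(-3, 9))*(-26) = (46*5)*(-26) = 230*(-26) = -5980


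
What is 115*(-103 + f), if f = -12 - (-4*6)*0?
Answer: -13225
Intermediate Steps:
f = -12 (f = -12 - (-24)*0 = -12 - 1*0 = -12 + 0 = -12)
115*(-103 + f) = 115*(-103 - 12) = 115*(-115) = -13225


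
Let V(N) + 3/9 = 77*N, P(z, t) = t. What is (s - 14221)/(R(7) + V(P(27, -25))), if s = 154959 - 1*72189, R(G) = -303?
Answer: -205647/6685 ≈ -30.762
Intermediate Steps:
V(N) = -⅓ + 77*N
s = 82770 (s = 154959 - 72189 = 82770)
(s - 14221)/(R(7) + V(P(27, -25))) = (82770 - 14221)/(-303 + (-⅓ + 77*(-25))) = 68549/(-303 + (-⅓ - 1925)) = 68549/(-303 - 5776/3) = 68549/(-6685/3) = 68549*(-3/6685) = -205647/6685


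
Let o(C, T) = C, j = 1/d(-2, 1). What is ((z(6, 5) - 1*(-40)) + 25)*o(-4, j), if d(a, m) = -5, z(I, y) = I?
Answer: -284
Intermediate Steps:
j = -1/5 (j = 1/(-5) = -1/5 ≈ -0.20000)
((z(6, 5) - 1*(-40)) + 25)*o(-4, j) = ((6 - 1*(-40)) + 25)*(-4) = ((6 + 40) + 25)*(-4) = (46 + 25)*(-4) = 71*(-4) = -284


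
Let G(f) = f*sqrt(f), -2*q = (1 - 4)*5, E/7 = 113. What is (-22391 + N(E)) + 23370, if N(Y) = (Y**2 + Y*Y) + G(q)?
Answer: 1252341 + 15*sqrt(30)/4 ≈ 1.2524e+6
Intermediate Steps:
E = 791 (E = 7*113 = 791)
q = 15/2 (q = -(1 - 4)*5/2 = -(-3)*5/2 = -1/2*(-15) = 15/2 ≈ 7.5000)
G(f) = f**(3/2)
N(Y) = 2*Y**2 + 15*sqrt(30)/4 (N(Y) = (Y**2 + Y*Y) + (15/2)**(3/2) = (Y**2 + Y**2) + 15*sqrt(30)/4 = 2*Y**2 + 15*sqrt(30)/4)
(-22391 + N(E)) + 23370 = (-22391 + (2*791**2 + 15*sqrt(30)/4)) + 23370 = (-22391 + (2*625681 + 15*sqrt(30)/4)) + 23370 = (-22391 + (1251362 + 15*sqrt(30)/4)) + 23370 = (1228971 + 15*sqrt(30)/4) + 23370 = 1252341 + 15*sqrt(30)/4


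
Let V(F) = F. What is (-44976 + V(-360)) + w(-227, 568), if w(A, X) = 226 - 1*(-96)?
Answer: -45014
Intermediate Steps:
w(A, X) = 322 (w(A, X) = 226 + 96 = 322)
(-44976 + V(-360)) + w(-227, 568) = (-44976 - 360) + 322 = -45336 + 322 = -45014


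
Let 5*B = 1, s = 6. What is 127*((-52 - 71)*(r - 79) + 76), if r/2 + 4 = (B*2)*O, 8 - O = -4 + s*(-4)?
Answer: 4593971/5 ≈ 9.1879e+5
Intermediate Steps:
B = 1/5 (B = (1/5)*1 = 1/5 ≈ 0.20000)
O = 36 (O = 8 - (-4 + 6*(-4)) = 8 - (-4 - 24) = 8 - 1*(-28) = 8 + 28 = 36)
r = 104/5 (r = -8 + 2*(((1/5)*2)*36) = -8 + 2*((2/5)*36) = -8 + 2*(72/5) = -8 + 144/5 = 104/5 ≈ 20.800)
127*((-52 - 71)*(r - 79) + 76) = 127*((-52 - 71)*(104/5 - 79) + 76) = 127*(-123*(-291/5) + 76) = 127*(35793/5 + 76) = 127*(36173/5) = 4593971/5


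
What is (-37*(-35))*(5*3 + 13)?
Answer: 36260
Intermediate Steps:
(-37*(-35))*(5*3 + 13) = 1295*(15 + 13) = 1295*28 = 36260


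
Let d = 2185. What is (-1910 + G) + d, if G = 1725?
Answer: 2000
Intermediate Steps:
(-1910 + G) + d = (-1910 + 1725) + 2185 = -185 + 2185 = 2000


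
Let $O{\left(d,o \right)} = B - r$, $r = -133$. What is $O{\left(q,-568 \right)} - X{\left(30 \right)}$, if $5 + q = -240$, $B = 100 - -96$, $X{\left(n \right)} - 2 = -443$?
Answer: $770$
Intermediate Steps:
$X{\left(n \right)} = -441$ ($X{\left(n \right)} = 2 - 443 = -441$)
$B = 196$ ($B = 100 + 96 = 196$)
$q = -245$ ($q = -5 - 240 = -245$)
$O{\left(d,o \right)} = 329$ ($O{\left(d,o \right)} = 196 - -133 = 196 + 133 = 329$)
$O{\left(q,-568 \right)} - X{\left(30 \right)} = 329 - -441 = 329 + 441 = 770$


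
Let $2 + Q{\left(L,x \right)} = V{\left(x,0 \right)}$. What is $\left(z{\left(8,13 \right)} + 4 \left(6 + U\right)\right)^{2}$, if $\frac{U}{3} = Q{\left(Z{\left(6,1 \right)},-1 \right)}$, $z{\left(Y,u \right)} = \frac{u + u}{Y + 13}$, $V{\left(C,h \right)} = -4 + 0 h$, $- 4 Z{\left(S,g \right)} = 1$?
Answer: $\frac{964324}{441} \approx 2186.7$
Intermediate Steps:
$Z{\left(S,g \right)} = - \frac{1}{4}$ ($Z{\left(S,g \right)} = \left(- \frac{1}{4}\right) 1 = - \frac{1}{4}$)
$V{\left(C,h \right)} = -4$ ($V{\left(C,h \right)} = -4 + 0 = -4$)
$z{\left(Y,u \right)} = \frac{2 u}{13 + Y}$
$Q{\left(L,x \right)} = -6$ ($Q{\left(L,x \right)} = -2 - 4 = -6$)
$U = -18$ ($U = 3 \left(-6\right) = -18$)
$\left(z{\left(8,13 \right)} + 4 \left(6 + U\right)\right)^{2} = \left(2 \cdot 13 \frac{1}{13 + 8} + 4 \left(6 - 18\right)\right)^{2} = \left(2 \cdot 13 \cdot \frac{1}{21} + 4 \left(-12\right)\right)^{2} = \left(2 \cdot 13 \cdot \frac{1}{21} - 48\right)^{2} = \left(\frac{26}{21} - 48\right)^{2} = \left(- \frac{982}{21}\right)^{2} = \frac{964324}{441}$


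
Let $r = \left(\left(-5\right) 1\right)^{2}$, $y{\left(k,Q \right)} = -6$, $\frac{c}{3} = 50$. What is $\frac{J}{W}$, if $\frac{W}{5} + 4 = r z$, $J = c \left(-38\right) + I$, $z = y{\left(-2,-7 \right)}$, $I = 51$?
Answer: $\frac{807}{110} \approx 7.3364$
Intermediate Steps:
$c = 150$ ($c = 3 \cdot 50 = 150$)
$z = -6$
$J = -5649$ ($J = 150 \left(-38\right) + 51 = -5700 + 51 = -5649$)
$r = 25$ ($r = \left(-5\right)^{2} = 25$)
$W = -770$ ($W = -20 + 5 \cdot 25 \left(-6\right) = -20 + 5 \left(-150\right) = -20 - 750 = -770$)
$\frac{J}{W} = - \frac{5649}{-770} = \left(-5649\right) \left(- \frac{1}{770}\right) = \frac{807}{110}$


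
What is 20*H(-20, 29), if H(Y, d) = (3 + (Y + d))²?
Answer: 2880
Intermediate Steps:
H(Y, d) = (3 + Y + d)²
20*H(-20, 29) = 20*(3 - 20 + 29)² = 20*12² = 20*144 = 2880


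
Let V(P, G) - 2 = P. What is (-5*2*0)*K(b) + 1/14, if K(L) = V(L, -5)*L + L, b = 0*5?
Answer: 1/14 ≈ 0.071429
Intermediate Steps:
V(P, G) = 2 + P
b = 0
K(L) = L + L*(2 + L) (K(L) = (2 + L)*L + L = L*(2 + L) + L = L + L*(2 + L))
(-5*2*0)*K(b) + 1/14 = (-5*2*0)*(0*(3 + 0)) + 1/14 = (-10*0)*(0*3) + 1/14 = 0*0 + 1/14 = 0 + 1/14 = 1/14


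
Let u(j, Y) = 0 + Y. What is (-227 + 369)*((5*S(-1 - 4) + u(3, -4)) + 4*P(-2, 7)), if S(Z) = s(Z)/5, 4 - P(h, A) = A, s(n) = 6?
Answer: -1420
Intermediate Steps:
u(j, Y) = Y
P(h, A) = 4 - A
S(Z) = 6/5
(-227 + 369)*((5*S(-1 - 4) + u(3, -4)) + 4*P(-2, 7)) = (-227 + 369)*((5*(6/5) - 4) + 4*(4 - 1*7)) = 142*((6 - 4) + 4*(4 - 7)) = 142*(2 + 4*(-3)) = 142*(2 - 12) = 142*(-10) = -1420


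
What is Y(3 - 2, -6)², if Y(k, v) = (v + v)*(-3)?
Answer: 1296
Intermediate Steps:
Y(k, v) = -6*v (Y(k, v) = (2*v)*(-3) = -6*v)
Y(3 - 2, -6)² = (-6*(-6))² = 36² = 1296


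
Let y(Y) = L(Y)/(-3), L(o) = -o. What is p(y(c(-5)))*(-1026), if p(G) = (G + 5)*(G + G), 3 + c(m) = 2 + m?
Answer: 12312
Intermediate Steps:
c(m) = -1 + m (c(m) = -3 + (2 + m) = -1 + m)
y(Y) = Y/3 (y(Y) = -Y/(-3) = -Y*(-⅓) = Y/3)
p(G) = 2*G*(5 + G) (p(G) = (5 + G)*(2*G) = 2*G*(5 + G))
p(y(c(-5)))*(-1026) = (2*((-1 - 5)/3)*(5 + (-1 - 5)/3))*(-1026) = (2*((⅓)*(-6))*(5 + (⅓)*(-6)))*(-1026) = (2*(-2)*(5 - 2))*(-1026) = (2*(-2)*3)*(-1026) = -12*(-1026) = 12312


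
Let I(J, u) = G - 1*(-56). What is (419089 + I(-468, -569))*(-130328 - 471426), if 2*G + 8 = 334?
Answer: -252320266232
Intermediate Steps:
G = 163 (G = -4 + (½)*334 = -4 + 167 = 163)
I(J, u) = 219 (I(J, u) = 163 - 1*(-56) = 163 + 56 = 219)
(419089 + I(-468, -569))*(-130328 - 471426) = (419089 + 219)*(-130328 - 471426) = 419308*(-601754) = -252320266232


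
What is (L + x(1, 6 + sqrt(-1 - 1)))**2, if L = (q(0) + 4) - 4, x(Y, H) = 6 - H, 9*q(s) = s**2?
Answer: -2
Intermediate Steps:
q(s) = s**2/9
L = 0 (L = ((1/9)*0**2 + 4) - 4 = ((1/9)*0 + 4) - 4 = (0 + 4) - 4 = 4 - 4 = 0)
(L + x(1, 6 + sqrt(-1 - 1)))**2 = (0 + (6 - (6 + sqrt(-1 - 1))))**2 = (0 + (6 - (6 + sqrt(-2))))**2 = (0 + (6 - (6 + I*sqrt(2))))**2 = (0 + (6 + (-6 - I*sqrt(2))))**2 = (0 - I*sqrt(2))**2 = (-I*sqrt(2))**2 = -2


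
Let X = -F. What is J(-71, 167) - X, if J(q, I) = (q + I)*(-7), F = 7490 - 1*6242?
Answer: 576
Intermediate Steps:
F = 1248 (F = 7490 - 6242 = 1248)
J(q, I) = -7*I - 7*q (J(q, I) = (I + q)*(-7) = -7*I - 7*q)
X = -1248 (X = -1*1248 = -1248)
J(-71, 167) - X = (-7*167 - 7*(-71)) - 1*(-1248) = (-1169 + 497) + 1248 = -672 + 1248 = 576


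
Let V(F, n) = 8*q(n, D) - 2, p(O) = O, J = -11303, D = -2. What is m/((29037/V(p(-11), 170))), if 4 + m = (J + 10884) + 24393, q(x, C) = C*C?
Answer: 239700/9679 ≈ 24.765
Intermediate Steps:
q(x, C) = C²
m = 23970 (m = -4 + ((-11303 + 10884) + 24393) = -4 + (-419 + 24393) = -4 + 23974 = 23970)
V(F, n) = 30 (V(F, n) = 8*(-2)² - 2 = 8*4 - 2 = 32 - 2 = 30)
m/((29037/V(p(-11), 170))) = 23970/((29037/30)) = 23970/((29037*(1/30))) = 23970/(9679/10) = 23970*(10/9679) = 239700/9679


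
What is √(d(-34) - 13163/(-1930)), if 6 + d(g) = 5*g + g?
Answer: I*√756824410/1930 ≈ 14.254*I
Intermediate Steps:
d(g) = -6 + 6*g (d(g) = -6 + (5*g + g) = -6 + 6*g)
√(d(-34) - 13163/(-1930)) = √((-6 + 6*(-34)) - 13163/(-1930)) = √((-6 - 204) - 13163*(-1/1930)) = √(-210 + 13163/1930) = √(-392137/1930) = I*√756824410/1930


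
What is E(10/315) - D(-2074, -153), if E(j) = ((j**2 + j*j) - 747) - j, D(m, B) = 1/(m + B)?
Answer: -6602964178/8838963 ≈ -747.03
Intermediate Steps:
D(m, B) = 1/(B + m)
E(j) = -747 - j + 2*j**2 (E(j) = ((j**2 + j**2) - 747) - j = (2*j**2 - 747) - j = (-747 + 2*j**2) - j = -747 - j + 2*j**2)
E(10/315) - D(-2074, -153) = (-747 - 10/315 + 2*(10/315)**2) - 1/(-153 - 2074) = (-747 - 10/315 + 2*(10*(1/315))**2) - 1/(-2227) = (-747 - 1*2/63 + 2*(2/63)**2) - 1*(-1/2227) = (-747 - 2/63 + 2*(4/3969)) + 1/2227 = (-747 - 2/63 + 8/3969) + 1/2227 = -2964961/3969 + 1/2227 = -6602964178/8838963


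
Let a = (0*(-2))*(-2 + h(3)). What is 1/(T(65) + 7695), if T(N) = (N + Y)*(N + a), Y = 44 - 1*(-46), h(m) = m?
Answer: 1/17770 ≈ 5.6275e-5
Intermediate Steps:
Y = 90 (Y = 44 + 46 = 90)
a = 0 (a = (0*(-2))*(-2 + 3) = 0*1 = 0)
T(N) = N*(90 + N) (T(N) = (N + 90)*(N + 0) = (90 + N)*N = N*(90 + N))
1/(T(65) + 7695) = 1/(65*(90 + 65) + 7695) = 1/(65*155 + 7695) = 1/(10075 + 7695) = 1/17770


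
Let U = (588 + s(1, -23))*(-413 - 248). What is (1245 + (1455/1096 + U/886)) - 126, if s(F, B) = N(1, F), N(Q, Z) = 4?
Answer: 329511421/485528 ≈ 678.67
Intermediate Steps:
s(F, B) = 4
U = -391312 (U = (588 + 4)*(-413 - 248) = 592*(-661) = -391312)
(1245 + (1455/1096 + U/886)) - 126 = (1245 + (1455/1096 - 391312/886)) - 126 = (1245 + (1455*(1/1096) - 391312*1/886)) - 126 = (1245 + (1455/1096 - 195656/443)) - 126 = (1245 - 213794411/485528) - 126 = 390687949/485528 - 126 = 329511421/485528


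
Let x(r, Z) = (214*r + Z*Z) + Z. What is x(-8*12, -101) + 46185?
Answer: 35741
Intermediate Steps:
x(r, Z) = Z + Z² + 214*r (x(r, Z) = (214*r + Z²) + Z = (Z² + 214*r) + Z = Z + Z² + 214*r)
x(-8*12, -101) + 46185 = (-101 + (-101)² + 214*(-8*12)) + 46185 = (-101 + 10201 + 214*(-96)) + 46185 = (-101 + 10201 - 20544) + 46185 = -10444 + 46185 = 35741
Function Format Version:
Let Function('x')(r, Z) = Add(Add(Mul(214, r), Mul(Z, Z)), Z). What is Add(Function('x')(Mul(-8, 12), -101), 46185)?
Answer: 35741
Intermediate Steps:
Function('x')(r, Z) = Add(Z, Pow(Z, 2), Mul(214, r)) (Function('x')(r, Z) = Add(Add(Mul(214, r), Pow(Z, 2)), Z) = Add(Add(Pow(Z, 2), Mul(214, r)), Z) = Add(Z, Pow(Z, 2), Mul(214, r)))
Add(Function('x')(Mul(-8, 12), -101), 46185) = Add(Add(-101, Pow(-101, 2), Mul(214, Mul(-8, 12))), 46185) = Add(Add(-101, 10201, Mul(214, -96)), 46185) = Add(Add(-101, 10201, -20544), 46185) = Add(-10444, 46185) = 35741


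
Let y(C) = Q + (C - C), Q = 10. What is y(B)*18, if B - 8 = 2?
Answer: 180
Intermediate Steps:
B = 10 (B = 8 + 2 = 10)
y(C) = 10 (y(C) = 10 + (C - C) = 10 + 0 = 10)
y(B)*18 = 10*18 = 180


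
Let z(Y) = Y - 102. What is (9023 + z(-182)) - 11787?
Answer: -3048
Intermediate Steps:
z(Y) = -102 + Y
(9023 + z(-182)) - 11787 = (9023 + (-102 - 182)) - 11787 = (9023 - 284) - 11787 = 8739 - 11787 = -3048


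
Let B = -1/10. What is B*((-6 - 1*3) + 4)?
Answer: ½ ≈ 0.50000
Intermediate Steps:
B = -⅒ (B = -1*⅒ = -⅒ ≈ -0.10000)
B*((-6 - 1*3) + 4) = -((-6 - 1*3) + 4)/10 = -((-6 - 3) + 4)/10 = -(-9 + 4)/10 = -⅒*(-5) = ½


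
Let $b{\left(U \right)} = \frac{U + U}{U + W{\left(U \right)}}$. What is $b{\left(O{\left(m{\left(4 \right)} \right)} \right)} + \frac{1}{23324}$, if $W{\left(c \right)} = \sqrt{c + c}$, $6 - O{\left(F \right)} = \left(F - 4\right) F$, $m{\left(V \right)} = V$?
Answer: $\frac{69973}{23324} - \sqrt{3} \approx 1.268$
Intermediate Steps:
$O{\left(F \right)} = 6 - F \left(-4 + F\right)$ ($O{\left(F \right)} = 6 - \left(F - 4\right) F = 6 - \left(-4 + F\right) F = 6 - F \left(-4 + F\right)$)
$W{\left(c \right)} = \sqrt{2} \sqrt{c}$ ($W{\left(c \right)} = \sqrt{2 c} = \sqrt{2} \sqrt{c}$)
$b{\left(U \right)} = \frac{2 U}{U + \sqrt{2} \sqrt{U}}$ ($b{\left(U \right)} = \frac{U + U}{U + \sqrt{2} \sqrt{U}} = \frac{2 U}{U + \sqrt{2} \sqrt{U}}$)
$b{\left(O{\left(m{\left(4 \right)} \right)} \right)} + \frac{1}{23324} = \frac{2 \left(6 - 4^{2} + 4 \cdot 4\right)}{\left(6 - 4^{2} + 4 \cdot 4\right) + \sqrt{2} \sqrt{6 - 4^{2} + 4 \cdot 4}} + \frac{1}{23324} = \frac{2 \left(6 - 16 + 16\right)}{\left(6 - 16 + 16\right) + \sqrt{2} \sqrt{6 - 16 + 16}} + \frac{1}{23324} = 2 \cdot 6 \frac{1}{6 + \sqrt{2} \sqrt{6}} + \frac{1}{23324} = 2 \cdot 6 \frac{1}{6 + 2 \sqrt{3}} + \frac{1}{23324} = \frac{12}{6 + 2 \sqrt{3}} + \frac{1}{23324} = \frac{1}{23324} + \frac{12}{6 + 2 \sqrt{3}}$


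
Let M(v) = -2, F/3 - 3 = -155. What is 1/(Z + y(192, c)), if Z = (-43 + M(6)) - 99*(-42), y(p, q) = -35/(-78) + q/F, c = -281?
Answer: 5928/24388177 ≈ 0.00024307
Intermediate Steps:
F = -456 (F = 9 + 3*(-155) = 9 - 465 = -456)
y(p, q) = 35/78 - q/456 (y(p, q) = -35/(-78) + q/(-456) = -35*(-1/78) + q*(-1/456) = 35/78 - q/456)
Z = 4113 (Z = (-43 - 2) - 99*(-42) = -45 + 4158 = 4113)
1/(Z + y(192, c)) = 1/(4113 + (35/78 - 1/456*(-281))) = 1/(4113 + (35/78 + 281/456)) = 1/(4113 + 6313/5928) = 1/(24388177/5928) = 5928/24388177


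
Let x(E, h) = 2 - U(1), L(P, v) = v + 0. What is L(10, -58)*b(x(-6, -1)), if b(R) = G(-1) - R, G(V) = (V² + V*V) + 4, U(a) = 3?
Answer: -406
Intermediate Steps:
L(P, v) = v
G(V) = 4 + 2*V² (G(V) = (V² + V²) + 4 = 2*V² + 4 = 4 + 2*V²)
x(E, h) = -1 (x(E, h) = 2 - 1*3 = 2 - 3 = -1)
b(R) = 6 - R (b(R) = (4 + 2*(-1)²) - R = (4 + 2*1) - R = (4 + 2) - R = 6 - R)
L(10, -58)*b(x(-6, -1)) = -58*(6 - 1*(-1)) = -58*(6 + 1) = -58*7 = -406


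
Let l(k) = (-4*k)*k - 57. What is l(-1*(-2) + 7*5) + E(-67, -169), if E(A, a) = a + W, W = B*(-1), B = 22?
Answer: -5724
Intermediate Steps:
l(k) = -57 - 4*k² (l(k) = -4*k² - 57 = -57 - 4*k²)
W = -22 (W = 22*(-1) = -22)
E(A, a) = -22 + a (E(A, a) = a - 22 = -22 + a)
l(-1*(-2) + 7*5) + E(-67, -169) = (-57 - 4*(-1*(-2) + 7*5)²) + (-22 - 169) = (-57 - 4*(2 + 35)²) - 191 = (-57 - 4*37²) - 191 = (-57 - 4*1369) - 191 = (-57 - 5476) - 191 = -5533 - 191 = -5724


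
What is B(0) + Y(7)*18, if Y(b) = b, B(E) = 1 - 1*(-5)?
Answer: 132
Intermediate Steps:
B(E) = 6 (B(E) = 1 + 5 = 6)
B(0) + Y(7)*18 = 6 + 7*18 = 6 + 126 = 132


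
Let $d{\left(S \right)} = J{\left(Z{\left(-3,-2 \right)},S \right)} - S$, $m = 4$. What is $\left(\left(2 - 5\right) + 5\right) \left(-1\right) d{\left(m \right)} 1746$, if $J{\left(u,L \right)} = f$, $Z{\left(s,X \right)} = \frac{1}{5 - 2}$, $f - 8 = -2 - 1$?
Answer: $-3492$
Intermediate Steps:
$f = 5$ ($f = 8 - 3 = 5$)
$Z{\left(s,X \right)} = \frac{1}{3}$
$J{\left(u,L \right)} = 5$
$d{\left(S \right)} = 5 - S$
$\left(\left(2 - 5\right) + 5\right) \left(-1\right) d{\left(m \right)} 1746 = \left(\left(2 - 5\right) + 5\right) \left(-1\right) \left(5 - 4\right) 1746 = \left(-3 + 5\right) \left(-1\right) \left(5 - 4\right) 1746 = 2 \left(-1\right) 1 \cdot 1746 = \left(-2\right) 1 \cdot 1746 = \left(-2\right) 1746 = -3492$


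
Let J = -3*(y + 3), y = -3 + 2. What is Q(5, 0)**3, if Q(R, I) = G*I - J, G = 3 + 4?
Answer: 216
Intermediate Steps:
G = 7
y = -1
J = -6 (J = -3*(-1 + 3) = -3*2 = -6)
Q(R, I) = 6 + 7*I (Q(R, I) = 7*I - 1*(-6) = 7*I + 6 = 6 + 7*I)
Q(5, 0)**3 = (6 + 7*0)**3 = (6 + 0)**3 = 6**3 = 216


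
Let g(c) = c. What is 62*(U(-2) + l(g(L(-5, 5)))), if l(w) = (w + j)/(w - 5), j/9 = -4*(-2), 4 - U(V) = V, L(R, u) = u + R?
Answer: -2604/5 ≈ -520.80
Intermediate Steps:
L(R, u) = R + u
U(V) = 4 - V
j = 72 (j = 9*(-4*(-2)) = 9*8 = 72)
l(w) = (72 + w)/(-5 + w) (l(w) = (w + 72)/(w - 5) = (72 + w)/(-5 + w))
62*(U(-2) + l(g(L(-5, 5)))) = 62*((4 - 1*(-2)) + (72 + (-5 + 5))/(-5 + (-5 + 5))) = 62*((4 + 2) + (72 + 0)/(-5 + 0)) = 62*(6 + 72/(-5)) = 62*(6 - ⅕*72) = 62*(6 - 72/5) = 62*(-42/5) = -2604/5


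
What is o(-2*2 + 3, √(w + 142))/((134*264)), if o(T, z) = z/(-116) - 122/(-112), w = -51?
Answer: 61/1981056 - √91/4103616 ≈ 2.8467e-5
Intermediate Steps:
o(T, z) = 61/56 - z/116 (o(T, z) = z*(-1/116) - 122*(-1/112) = -z/116 + 61/56 = 61/56 - z/116)
o(-2*2 + 3, √(w + 142))/((134*264)) = (61/56 - √(-51 + 142)/116)/((134*264)) = (61/56 - √91/116)/35376 = (61/56 - √91/116)*(1/35376) = 61/1981056 - √91/4103616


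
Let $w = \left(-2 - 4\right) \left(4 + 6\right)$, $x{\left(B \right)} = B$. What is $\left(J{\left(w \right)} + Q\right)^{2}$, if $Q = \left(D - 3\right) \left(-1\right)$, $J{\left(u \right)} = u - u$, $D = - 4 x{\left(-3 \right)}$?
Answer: $81$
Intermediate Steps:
$w = -60$ ($w = \left(-6\right) 10 = -60$)
$D = 12$ ($D = \left(-4\right) \left(-3\right) = 12$)
$J{\left(u \right)} = 0$
$Q = -9$ ($Q = \left(12 - 3\right) \left(-1\right) = 9 \left(-1\right) = -9$)
$\left(J{\left(w \right)} + Q\right)^{2} = \left(0 - 9\right)^{2} = \left(-9\right)^{2} = 81$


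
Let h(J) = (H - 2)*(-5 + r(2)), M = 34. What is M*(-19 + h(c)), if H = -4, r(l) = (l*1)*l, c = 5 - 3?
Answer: -442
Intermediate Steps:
c = 2
r(l) = l² (r(l) = l*l = l²)
h(J) = 6 (h(J) = (-4 - 2)*(-5 + 2²) = -6*(-5 + 4) = -6*(-1) = 6)
M*(-19 + h(c)) = 34*(-19 + 6) = 34*(-13) = -442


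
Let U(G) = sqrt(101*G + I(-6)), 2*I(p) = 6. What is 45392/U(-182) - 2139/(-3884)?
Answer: 2139/3884 - 45392*I*sqrt(18379)/18379 ≈ 0.55072 - 334.83*I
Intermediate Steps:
I(p) = 3 (I(p) = (1/2)*6 = 3)
U(G) = sqrt(3 + 101*G) (U(G) = sqrt(101*G + 3) = sqrt(3 + 101*G))
45392/U(-182) - 2139/(-3884) = 45392/(sqrt(3 + 101*(-182))) - 2139/(-3884) = 45392/(sqrt(3 - 18382)) - 2139*(-1/3884) = 45392/(sqrt(-18379)) + 2139/3884 = 45392/((I*sqrt(18379))) + 2139/3884 = 45392*(-I*sqrt(18379)/18379) + 2139/3884 = -45392*I*sqrt(18379)/18379 + 2139/3884 = 2139/3884 - 45392*I*sqrt(18379)/18379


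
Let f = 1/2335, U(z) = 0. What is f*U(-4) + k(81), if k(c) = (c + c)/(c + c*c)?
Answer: 1/41 ≈ 0.024390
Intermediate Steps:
k(c) = 2*c/(c + c²) (k(c) = (2*c)/(c + c²) = 2*c/(c + c²))
f = 1/2335 ≈ 0.00042827
f*U(-4) + k(81) = (1/2335)*0 + 2/(1 + 81) = 0 + 2/82 = 0 + 2*(1/82) = 0 + 1/41 = 1/41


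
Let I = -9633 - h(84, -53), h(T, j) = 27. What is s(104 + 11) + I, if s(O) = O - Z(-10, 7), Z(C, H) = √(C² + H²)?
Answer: -9545 - √149 ≈ -9557.2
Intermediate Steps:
s(O) = O - √149 (s(O) = O - √((-10)² + 7²) = O - √(100 + 49) = O - √149)
I = -9660 (I = -9633 - 1*27 = -9633 - 27 = -9660)
s(104 + 11) + I = ((104 + 11) - √149) - 9660 = (115 - √149) - 9660 = -9545 - √149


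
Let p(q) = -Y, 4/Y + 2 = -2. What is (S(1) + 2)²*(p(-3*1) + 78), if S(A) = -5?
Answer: 711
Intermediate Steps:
Y = -1 (Y = 4/(-2 - 2) = 4/(-4) = 4*(-¼) = -1)
p(q) = 1 (p(q) = -1*(-1) = 1)
(S(1) + 2)²*(p(-3*1) + 78) = (-5 + 2)²*(1 + 78) = (-3)²*79 = 9*79 = 711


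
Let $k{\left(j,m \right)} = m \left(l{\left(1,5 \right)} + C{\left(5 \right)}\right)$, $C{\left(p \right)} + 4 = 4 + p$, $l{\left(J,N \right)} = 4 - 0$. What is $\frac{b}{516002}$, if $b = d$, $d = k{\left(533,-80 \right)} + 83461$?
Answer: $\frac{82741}{516002} \approx 0.16035$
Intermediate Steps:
$l{\left(J,N \right)} = 4$ ($l{\left(J,N \right)} = 4 + 0 = 4$)
$C{\left(p \right)} = p$ ($C{\left(p \right)} = -4 + \left(4 + p\right) = p$)
$k{\left(j,m \right)} = 9 m$ ($k{\left(j,m \right)} = m \left(4 + 5\right) = m 9 = 9 m$)
$d = 82741$ ($d = 9 \left(-80\right) + 83461 = -720 + 83461 = 82741$)
$b = 82741$
$\frac{b}{516002} = \frac{82741}{516002}$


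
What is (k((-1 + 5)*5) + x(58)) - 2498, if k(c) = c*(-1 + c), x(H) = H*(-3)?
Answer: -2292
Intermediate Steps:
x(H) = -3*H
(k((-1 + 5)*5) + x(58)) - 2498 = (((-1 + 5)*5)*(-1 + (-1 + 5)*5) - 3*58) - 2498 = ((4*5)*(-1 + 4*5) - 174) - 2498 = (20*(-1 + 20) - 174) - 2498 = (20*19 - 174) - 2498 = (380 - 174) - 2498 = 206 - 2498 = -2292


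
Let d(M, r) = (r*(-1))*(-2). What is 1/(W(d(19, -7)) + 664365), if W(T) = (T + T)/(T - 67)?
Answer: 81/53813593 ≈ 1.5052e-6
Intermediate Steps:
d(M, r) = 2*r (d(M, r) = -r*(-2) = 2*r)
W(T) = 2*T/(-67 + T) (W(T) = (2*T)/(-67 + T) = 2*T/(-67 + T))
1/(W(d(19, -7)) + 664365) = 1/(2*(2*(-7))/(-67 + 2*(-7)) + 664365) = 1/(2*(-14)/(-67 - 14) + 664365) = 1/(2*(-14)/(-81) + 664365) = 1/(2*(-14)*(-1/81) + 664365) = 1/(28/81 + 664365) = 1/(53813593/81) = 81/53813593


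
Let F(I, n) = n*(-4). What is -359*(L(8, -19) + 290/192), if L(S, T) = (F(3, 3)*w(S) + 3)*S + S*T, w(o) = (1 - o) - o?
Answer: -45268823/96 ≈ -4.7155e+5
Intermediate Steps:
w(o) = 1 - 2*o
F(I, n) = -4*n
L(S, T) = S*T + S*(-9 + 24*S) (L(S, T) = ((-4*3)*(1 - 2*S) + 3)*S + S*T = (-12*(1 - 2*S) + 3)*S + S*T = ((-12 + 24*S) + 3)*S + S*T = (-9 + 24*S)*S + S*T = S*(-9 + 24*S) + S*T = S*T + S*(-9 + 24*S))
-359*(L(8, -19) + 290/192) = -359*(8*(-9 - 19 + 24*8) + 290/192) = -359*(8*(-9 - 19 + 192) + 290*(1/192)) = -359*(8*164 + 145/96) = -359*(1312 + 145/96) = -359*126097/96 = -45268823/96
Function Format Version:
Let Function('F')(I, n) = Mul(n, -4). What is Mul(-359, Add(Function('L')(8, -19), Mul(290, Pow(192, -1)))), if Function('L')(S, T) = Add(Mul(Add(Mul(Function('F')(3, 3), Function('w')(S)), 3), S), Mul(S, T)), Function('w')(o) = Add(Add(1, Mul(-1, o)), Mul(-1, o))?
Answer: Rational(-45268823, 96) ≈ -4.7155e+5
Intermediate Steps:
Function('w')(o) = Add(1, Mul(-2, o))
Function('F')(I, n) = Mul(-4, n)
Function('L')(S, T) = Add(Mul(S, T), Mul(S, Add(-9, Mul(24, S)))) (Function('L')(S, T) = Add(Mul(Add(Mul(Mul(-4, 3), Add(1, Mul(-2, S))), 3), S), Mul(S, T)) = Add(Mul(Add(Mul(-12, Add(1, Mul(-2, S))), 3), S), Mul(S, T)) = Add(Mul(Add(Add(-12, Mul(24, S)), 3), S), Mul(S, T)) = Add(Mul(Add(-9, Mul(24, S)), S), Mul(S, T)) = Add(Mul(S, Add(-9, Mul(24, S))), Mul(S, T)) = Add(Mul(S, T), Mul(S, Add(-9, Mul(24, S)))))
Mul(-359, Add(Function('L')(8, -19), Mul(290, Pow(192, -1)))) = Mul(-359, Add(Mul(8, Add(-9, -19, Mul(24, 8))), Mul(290, Pow(192, -1)))) = Mul(-359, Add(Mul(8, Add(-9, -19, 192)), Mul(290, Rational(1, 192)))) = Mul(-359, Add(Mul(8, 164), Rational(145, 96))) = Mul(-359, Add(1312, Rational(145, 96))) = Mul(-359, Rational(126097, 96)) = Rational(-45268823, 96)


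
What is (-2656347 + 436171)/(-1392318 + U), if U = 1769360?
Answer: -1110088/188521 ≈ -5.8884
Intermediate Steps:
(-2656347 + 436171)/(-1392318 + U) = (-2656347 + 436171)/(-1392318 + 1769360) = -2220176/377042 = -2220176*1/377042 = -1110088/188521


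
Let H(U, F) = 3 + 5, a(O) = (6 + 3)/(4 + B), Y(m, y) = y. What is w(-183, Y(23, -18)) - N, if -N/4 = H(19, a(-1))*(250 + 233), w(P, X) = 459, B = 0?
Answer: 15915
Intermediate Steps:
a(O) = 9/4 (a(O) = (6 + 3)/(4 + 0) = 9/4)
H(U, F) = 8
N = -15456 (N = -32*(250 + 233) = -32*483 = -4*3864 = -15456)
w(-183, Y(23, -18)) - N = 459 - 1*(-15456) = 459 + 15456 = 15915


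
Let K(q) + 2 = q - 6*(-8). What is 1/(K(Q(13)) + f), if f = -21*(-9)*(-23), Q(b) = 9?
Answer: -1/4292 ≈ -0.00023299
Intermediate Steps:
f = -4347 (f = 189*(-23) = -4347)
K(q) = 46 + q (K(q) = -2 + (q - 6*(-8)) = -2 + (q + 48) = -2 + (48 + q) = 46 + q)
1/(K(Q(13)) + f) = 1/((46 + 9) - 4347) = 1/(55 - 4347) = 1/(-4292) = -1/4292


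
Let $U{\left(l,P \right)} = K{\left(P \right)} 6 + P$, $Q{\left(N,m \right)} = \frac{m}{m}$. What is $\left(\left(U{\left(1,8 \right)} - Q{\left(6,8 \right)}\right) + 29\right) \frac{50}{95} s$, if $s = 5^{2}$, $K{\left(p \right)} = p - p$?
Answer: $\frac{9000}{19} \approx 473.68$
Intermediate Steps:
$Q{\left(N,m \right)} = 1$
$K{\left(p \right)} = 0$
$s = 25$
$U{\left(l,P \right)} = P$ ($U{\left(l,P \right)} = 0 \cdot 6 + P = 0 + P = P$)
$\left(\left(U{\left(1,8 \right)} - Q{\left(6,8 \right)}\right) + 29\right) \frac{50}{95} s = \left(\left(8 - 1\right) + 29\right) \frac{50}{95} \cdot 25 = \left(\left(8 - 1\right) + 29\right) 50 \cdot \frac{1}{95} \cdot 25 = \left(7 + 29\right) \frac{10}{19} \cdot 25 = 36 \cdot \frac{10}{19} \cdot 25 = \frac{360}{19} \cdot 25 = \frac{9000}{19}$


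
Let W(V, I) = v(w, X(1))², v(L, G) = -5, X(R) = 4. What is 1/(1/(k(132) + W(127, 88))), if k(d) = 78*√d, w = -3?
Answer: 25 + 156*√33 ≈ 921.15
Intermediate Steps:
W(V, I) = 25 (W(V, I) = (-5)² = 25)
1/(1/(k(132) + W(127, 88))) = 1/(1/(78*√132 + 25)) = 1/(1/(78*(2*√33) + 25)) = 1/(1/(156*√33 + 25)) = 1/(1/(25 + 156*√33)) = 25 + 156*√33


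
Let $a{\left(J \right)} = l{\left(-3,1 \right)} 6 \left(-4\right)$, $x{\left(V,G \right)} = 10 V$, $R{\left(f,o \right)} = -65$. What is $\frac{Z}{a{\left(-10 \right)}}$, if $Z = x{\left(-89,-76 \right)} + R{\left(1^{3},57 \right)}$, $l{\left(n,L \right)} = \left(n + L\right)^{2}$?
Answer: $\frac{955}{96} \approx 9.9479$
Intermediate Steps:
$l{\left(n,L \right)} = \left(L + n\right)^{2}$
$Z = -955$ ($Z = 10 \left(-89\right) - 65 = -890 - 65 = -955$)
$a{\left(J \right)} = -96$ ($a{\left(J \right)} = \left(1 - 3\right)^{2} \cdot 6 \left(-4\right) = \left(-2\right)^{2} \cdot 6 \left(-4\right) = 4 \cdot 6 \left(-4\right) = 24 \left(-4\right) = -96$)
$\frac{Z}{a{\left(-10 \right)}} = - \frac{955}{-96} = \left(-955\right) \left(- \frac{1}{96}\right) = \frac{955}{96}$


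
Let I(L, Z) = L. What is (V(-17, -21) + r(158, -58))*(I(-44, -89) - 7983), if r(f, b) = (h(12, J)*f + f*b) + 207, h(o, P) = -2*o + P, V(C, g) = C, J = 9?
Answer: 91058288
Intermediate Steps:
h(o, P) = P - 2*o
r(f, b) = 207 - 15*f + b*f (r(f, b) = ((9 - 2*12)*f + f*b) + 207 = ((9 - 24)*f + b*f) + 207 = (-15*f + b*f) + 207 = 207 - 15*f + b*f)
(V(-17, -21) + r(158, -58))*(I(-44, -89) - 7983) = (-17 + (207 - 15*158 - 58*158))*(-44 - 7983) = (-17 + (207 - 2370 - 9164))*(-8027) = (-17 - 11327)*(-8027) = -11344*(-8027) = 91058288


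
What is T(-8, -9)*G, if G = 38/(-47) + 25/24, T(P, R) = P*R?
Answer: 789/47 ≈ 16.787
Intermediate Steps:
G = 263/1128 (G = 38*(-1/47) + 25*(1/24) = -38/47 + 25/24 = 263/1128 ≈ 0.23316)
T(-8, -9)*G = -8*(-9)*(263/1128) = 72*(263/1128) = 789/47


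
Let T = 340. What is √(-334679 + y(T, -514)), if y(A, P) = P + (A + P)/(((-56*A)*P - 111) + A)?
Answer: I*√3567244535837891871/3262263 ≈ 578.96*I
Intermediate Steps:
y(A, P) = P + (A + P)/(-111 + A - 56*A*P) (y(A, P) = P + (A + P)/((-56*A*P - 111) + A) = P + (A + P)/((-111 - 56*A*P) + A) = P + (A + P)/(-111 + A - 56*A*P))
√(-334679 + y(T, -514)) = √(-334679 + (-1*340 + 110*(-514) - 1*340*(-514) + 56*340*(-514)²)/(111 - 1*340 + 56*340*(-514))) = √(-334679 + (-340 - 56540 + 174760 + 56*340*264196)/(111 - 340 - 9786560)) = √(-334679 + (-340 - 56540 + 174760 + 5030291840)/(-9786789)) = √(-334679 - 1/9786789*5030409720) = √(-334679 - 1676803240/3262263) = √(-1093487721817/3262263) = I*√3567244535837891871/3262263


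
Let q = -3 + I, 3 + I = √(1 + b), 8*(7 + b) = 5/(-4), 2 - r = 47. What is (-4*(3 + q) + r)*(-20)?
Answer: 660 + 10*I*√394 ≈ 660.0 + 198.49*I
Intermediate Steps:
r = -45 (r = 2 - 1*47 = 2 - 47 = -45)
b = -229/32 (b = -7 + (5/(-4))/8 = -7 + (5*(-¼))/8 = -7 + (⅛)*(-5/4) = -7 - 5/32 = -229/32 ≈ -7.1563)
I = -3 + I*√394/8 (I = -3 + √(1 - 229/32) = -3 + √(-197/32) = -3 + I*√394/8 ≈ -3.0 + 2.4812*I)
q = -6 + I*√394/8 (q = -3 + (-3 + I*√394/8) = -6 + I*√394/8 ≈ -6.0 + 2.4812*I)
(-4*(3 + q) + r)*(-20) = (-4*(3 + (-6 + I*√394/8)) - 45)*(-20) = (-4*(-3 + I*√394/8) - 45)*(-20) = ((12 - I*√394/2) - 45)*(-20) = (-33 - I*√394/2)*(-20) = 660 + 10*I*√394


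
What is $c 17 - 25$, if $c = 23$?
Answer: $366$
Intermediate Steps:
$c 17 - 25 = 23 \cdot 17 - 25 = 391 - 25 = 366$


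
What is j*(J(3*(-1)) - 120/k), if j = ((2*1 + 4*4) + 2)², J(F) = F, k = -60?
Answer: -400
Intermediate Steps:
j = 400 (j = ((2 + 16) + 2)² = (18 + 2)² = 20² = 400)
j*(J(3*(-1)) - 120/k) = 400*(3*(-1) - 120/(-60)) = 400*(-3 - 120*(-1/60)) = 400*(-3 + 2) = 400*(-1) = -400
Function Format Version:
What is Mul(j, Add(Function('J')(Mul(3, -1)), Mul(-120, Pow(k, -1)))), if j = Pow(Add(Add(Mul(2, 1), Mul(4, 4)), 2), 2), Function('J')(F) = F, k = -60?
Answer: -400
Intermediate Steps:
j = 400 (j = Pow(Add(Add(2, 16), 2), 2) = Pow(Add(18, 2), 2) = Pow(20, 2) = 400)
Mul(j, Add(Function('J')(Mul(3, -1)), Mul(-120, Pow(k, -1)))) = Mul(400, Add(Mul(3, -1), Mul(-120, Pow(-60, -1)))) = Mul(400, Add(-3, Mul(-120, Rational(-1, 60)))) = Mul(400, Add(-3, 2)) = Mul(400, -1) = -400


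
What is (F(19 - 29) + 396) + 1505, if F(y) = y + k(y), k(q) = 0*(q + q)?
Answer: 1891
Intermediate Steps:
k(q) = 0 (k(q) = 0*(2*q) = 0)
F(y) = y (F(y) = y + 0 = y)
(F(19 - 29) + 396) + 1505 = ((19 - 29) + 396) + 1505 = (-10 + 396) + 1505 = 386 + 1505 = 1891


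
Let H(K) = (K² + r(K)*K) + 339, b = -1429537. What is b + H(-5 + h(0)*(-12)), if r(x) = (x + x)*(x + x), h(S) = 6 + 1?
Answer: -4241153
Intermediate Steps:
h(S) = 7
r(x) = 4*x² (r(x) = (2*x)*(2*x) = 4*x²)
H(K) = 339 + K² + 4*K³ (H(K) = (K² + (4*K²)*K) + 339 = (K² + 4*K³) + 339 = 339 + K² + 4*K³)
b + H(-5 + h(0)*(-12)) = -1429537 + (339 + (-5 + 7*(-12))² + 4*(-5 + 7*(-12))³) = -1429537 + (339 + (-5 - 84)² + 4*(-5 - 84)³) = -1429537 + (339 + (-89)² + 4*(-89)³) = -1429537 + (339 + 7921 + 4*(-704969)) = -1429537 + (339 + 7921 - 2819876) = -1429537 - 2811616 = -4241153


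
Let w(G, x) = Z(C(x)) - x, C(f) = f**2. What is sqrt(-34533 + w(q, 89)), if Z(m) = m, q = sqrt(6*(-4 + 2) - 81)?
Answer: I*sqrt(26701) ≈ 163.4*I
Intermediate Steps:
q = I*sqrt(93) (q = sqrt(6*(-2) - 81) = sqrt(-12 - 81) = sqrt(-93) = I*sqrt(93) ≈ 9.6436*I)
w(G, x) = x**2 - x
sqrt(-34533 + w(q, 89)) = sqrt(-34533 + 89*(-1 + 89)) = sqrt(-34533 + 89*88) = sqrt(-34533 + 7832) = sqrt(-26701) = I*sqrt(26701)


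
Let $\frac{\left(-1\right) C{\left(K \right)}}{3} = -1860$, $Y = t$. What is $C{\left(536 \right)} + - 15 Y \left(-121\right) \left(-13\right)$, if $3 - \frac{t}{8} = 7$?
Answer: $760620$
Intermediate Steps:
$t = -32$ ($t = 24 - 56 = -32$)
$Y = -32$
$C{\left(K \right)} = 5580$ ($C{\left(K \right)} = \left(-3\right) \left(-1860\right) = 5580$)
$C{\left(536 \right)} + - 15 Y \left(-121\right) \left(-13\right) = 5580 + \left(-15\right) \left(-32\right) \left(-121\right) \left(-13\right) = 5580 + 480 \left(-121\right) \left(-13\right) = 5580 - -755040 = 5580 + 755040 = 760620$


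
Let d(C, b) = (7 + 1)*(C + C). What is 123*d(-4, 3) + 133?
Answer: -7739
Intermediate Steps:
d(C, b) = 16*C (d(C, b) = 8*(2*C) = 16*C)
123*d(-4, 3) + 133 = 123*(16*(-4)) + 133 = 123*(-64) + 133 = -7872 + 133 = -7739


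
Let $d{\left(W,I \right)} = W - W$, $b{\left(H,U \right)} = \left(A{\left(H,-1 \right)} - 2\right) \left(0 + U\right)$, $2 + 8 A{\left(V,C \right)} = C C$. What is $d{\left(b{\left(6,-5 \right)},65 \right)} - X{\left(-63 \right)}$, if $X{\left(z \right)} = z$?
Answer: $63$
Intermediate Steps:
$A{\left(V,C \right)} = - \frac{1}{4} + \frac{C^{2}}{8}$ ($A{\left(V,C \right)} = - \frac{1}{4} + \frac{C C}{8} = - \frac{1}{4} + \frac{C^{2}}{8}$)
$b{\left(H,U \right)} = - \frac{17 U}{8}$ ($b{\left(H,U \right)} = \left(\left(- \frac{1}{4} + \frac{\left(-1\right)^{2}}{8}\right) - 2\right) \left(0 + U\right) = \left(\left(- \frac{1}{4} + \frac{1}{8} \cdot 1\right) - 2\right) U = \left(\left(- \frac{1}{4} + \frac{1}{8}\right) - 2\right) U = \left(- \frac{1}{8} - 2\right) U = - \frac{17 U}{8}$)
$d{\left(W,I \right)} = 0$
$d{\left(b{\left(6,-5 \right)},65 \right)} - X{\left(-63 \right)} = 0 - -63 = 0 + 63 = 63$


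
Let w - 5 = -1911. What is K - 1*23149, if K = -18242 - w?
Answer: -39485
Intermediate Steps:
w = -1906 (w = 5 - 1911 = -1906)
K = -16336 (K = -18242 - 1*(-1906) = -18242 + 1906 = -16336)
K - 1*23149 = -16336 - 1*23149 = -16336 - 23149 = -39485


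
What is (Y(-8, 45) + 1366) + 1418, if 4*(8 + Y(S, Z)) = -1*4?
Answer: 2775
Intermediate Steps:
Y(S, Z) = -9 (Y(S, Z) = -8 + (-1*4)/4 = -8 + (1/4)*(-4) = -8 - 1 = -9)
(Y(-8, 45) + 1366) + 1418 = (-9 + 1366) + 1418 = 1357 + 1418 = 2775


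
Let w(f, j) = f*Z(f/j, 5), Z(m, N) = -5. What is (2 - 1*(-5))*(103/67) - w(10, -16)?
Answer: 4071/67 ≈ 60.761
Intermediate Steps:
w(f, j) = -5*f (w(f, j) = f*(-5) = -5*f)
(2 - 1*(-5))*(103/67) - w(10, -16) = (2 - 1*(-5))*(103/67) - (-5)*10 = (2 + 5)*(103*(1/67)) - 1*(-50) = 7*(103/67) + 50 = 721/67 + 50 = 4071/67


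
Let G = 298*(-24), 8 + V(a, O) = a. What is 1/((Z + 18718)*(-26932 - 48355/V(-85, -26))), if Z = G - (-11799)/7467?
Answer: -12183/3722193396313 ≈ -3.2731e-9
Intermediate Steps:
V(a, O) = -8 + a
G = -7152
Z = -936705/131 (Z = -7152 - (-11799)/7467 = -7152 - 1*(-207/131) = -7152 + 207/131 = -936705/131 ≈ -7150.4)
1/((Z + 18718)*(-26932 - 48355/V(-85, -26))) = 1/((-936705/131 + 18718)*(-26932 - 48355/(-8 - 85))) = 1/(1515353*(-26932 - 48355/(-93))/131) = 1/(1515353*(-26932 - 48355*(-1/93))/131) = 1/(1515353*(-26932 + 48355/93)/131) = 1/((1515353/131)*(-2456321/93)) = 1/(-3722193396313/12183) = -12183/3722193396313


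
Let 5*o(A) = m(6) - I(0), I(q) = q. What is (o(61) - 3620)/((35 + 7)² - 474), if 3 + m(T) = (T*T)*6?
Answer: -17887/6450 ≈ -2.7732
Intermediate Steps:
m(T) = -3 + 6*T² (m(T) = -3 + (T*T)*6 = -3 + T²*6 = -3 + 6*T²)
o(A) = 213/5 (o(A) = ((-3 + 6*6²) - 1*0)/5 = ((-3 + 6*36) + 0)/5 = ((-3 + 216) + 0)/5 = (213 + 0)/5 = (⅕)*213 = 213/5)
(o(61) - 3620)/((35 + 7)² - 474) = (213/5 - 3620)/((35 + 7)² - 474) = -17887/(5*(42² - 474)) = -17887/(5*(1764 - 474)) = -17887/5/1290 = -17887/5*1/1290 = -17887/6450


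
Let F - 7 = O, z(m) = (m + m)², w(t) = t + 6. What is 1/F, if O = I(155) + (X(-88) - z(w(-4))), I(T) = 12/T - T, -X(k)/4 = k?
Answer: 155/29152 ≈ 0.0053170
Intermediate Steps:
w(t) = 6 + t
X(k) = -4*k
z(m) = 4*m² (z(m) = (2*m)² = 4*m²)
I(T) = -T + 12/T
O = 28067/155 (O = (-1*155 + 12/155) + (-4*(-88) - 4*(6 - 4)²) = (-155 + 12*(1/155)) + (352 - 4*2²) = (-155 + 12/155) + (352 - 4*4) = -24013/155 + (352 - 1*16) = -24013/155 + (352 - 16) = -24013/155 + 336 = 28067/155 ≈ 181.08)
F = 29152/155 (F = 7 + 28067/155 = 29152/155 ≈ 188.08)
1/F = 1/(29152/155) = 155/29152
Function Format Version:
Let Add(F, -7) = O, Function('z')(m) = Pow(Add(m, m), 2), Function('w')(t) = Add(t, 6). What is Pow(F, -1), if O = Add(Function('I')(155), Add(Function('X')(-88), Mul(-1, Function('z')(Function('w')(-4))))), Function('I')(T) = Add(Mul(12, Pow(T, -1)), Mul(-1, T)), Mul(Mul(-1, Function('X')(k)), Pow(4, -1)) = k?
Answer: Rational(155, 29152) ≈ 0.0053170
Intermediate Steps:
Function('w')(t) = Add(6, t)
Function('X')(k) = Mul(-4, k)
Function('z')(m) = Mul(4, Pow(m, 2)) (Function('z')(m) = Pow(Mul(2, m), 2) = Mul(4, Pow(m, 2)))
Function('I')(T) = Add(Mul(-1, T), Mul(12, Pow(T, -1)))
O = Rational(28067, 155) (O = Add(Add(Mul(-1, 155), Mul(12, Pow(155, -1))), Add(Mul(-4, -88), Mul(-1, Mul(4, Pow(Add(6, -4), 2))))) = Add(Add(-155, Mul(12, Rational(1, 155))), Add(352, Mul(-1, Mul(4, Pow(2, 2))))) = Add(Add(-155, Rational(12, 155)), Add(352, Mul(-1, Mul(4, 4)))) = Add(Rational(-24013, 155), Add(352, Mul(-1, 16))) = Add(Rational(-24013, 155), Add(352, -16)) = Add(Rational(-24013, 155), 336) = Rational(28067, 155) ≈ 181.08)
F = Rational(29152, 155) (F = Add(7, Rational(28067, 155)) = Rational(29152, 155) ≈ 188.08)
Pow(F, -1) = Pow(Rational(29152, 155), -1) = Rational(155, 29152)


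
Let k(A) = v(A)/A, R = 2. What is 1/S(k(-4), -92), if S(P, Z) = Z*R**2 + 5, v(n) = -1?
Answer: -1/363 ≈ -0.0027548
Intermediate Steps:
k(A) = -1/A
S(P, Z) = 5 + 4*Z (S(P, Z) = Z*2**2 + 5 = Z*4 + 5 = 4*Z + 5 = 5 + 4*Z)
1/S(k(-4), -92) = 1/(5 + 4*(-92)) = 1/(5 - 368) = 1/(-363) = -1/363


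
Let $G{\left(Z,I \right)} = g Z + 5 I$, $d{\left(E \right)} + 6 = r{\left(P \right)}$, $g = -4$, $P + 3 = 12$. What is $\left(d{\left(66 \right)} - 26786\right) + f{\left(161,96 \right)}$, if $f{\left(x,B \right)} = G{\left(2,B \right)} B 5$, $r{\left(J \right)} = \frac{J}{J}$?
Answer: $199769$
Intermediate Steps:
$P = 9$ ($P = -3 + 12 = 9$)
$r{\left(J \right)} = 1$
$d{\left(E \right)} = -5$ ($d{\left(E \right)} = -6 + 1 = -5$)
$G{\left(Z,I \right)} = - 4 Z + 5 I$
$f{\left(x,B \right)} = 5 B \left(-8 + 5 B\right)$ ($f{\left(x,B \right)} = \left(\left(-4\right) 2 + 5 B\right) B 5 = \left(-8 + 5 B\right) B 5 = B \left(-8 + 5 B\right) 5 = 5 B \left(-8 + 5 B\right)$)
$\left(d{\left(66 \right)} - 26786\right) + f{\left(161,96 \right)} = \left(-5 - 26786\right) + 5 \cdot 96 \left(-8 + 5 \cdot 96\right) = -26791 + 5 \cdot 96 \left(-8 + 480\right) = -26791 + 5 \cdot 96 \cdot 472 = -26791 + 226560 = 199769$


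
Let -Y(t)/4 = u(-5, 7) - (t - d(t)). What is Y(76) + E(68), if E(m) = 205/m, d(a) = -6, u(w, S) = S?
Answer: 20605/68 ≈ 303.01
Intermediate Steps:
Y(t) = -4 + 4*t (Y(t) = -4*(7 - (t - 1*(-6))) = -4*(7 - (t + 6)) = -4*(7 - (6 + t)) = -4*(7 + (-6 - t)) = -4*(1 - t) = -4 + 4*t)
Y(76) + E(68) = (-4 + 4*76) + 205/68 = (-4 + 304) + 205*(1/68) = 300 + 205/68 = 20605/68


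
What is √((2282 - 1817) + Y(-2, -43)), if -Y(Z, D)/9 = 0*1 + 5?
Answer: 2*√105 ≈ 20.494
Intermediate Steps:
Y(Z, D) = -45 (Y(Z, D) = -9*(0*1 + 5) = -9*(0 + 5) = -9*5 = -45)
√((2282 - 1817) + Y(-2, -43)) = √((2282 - 1817) - 45) = √(465 - 45) = √420 = 2*√105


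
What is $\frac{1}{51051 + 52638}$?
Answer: $\frac{1}{103689} \approx 9.6442 \cdot 10^{-6}$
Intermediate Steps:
$\frac{1}{51051 + 52638} = \frac{1}{103689}$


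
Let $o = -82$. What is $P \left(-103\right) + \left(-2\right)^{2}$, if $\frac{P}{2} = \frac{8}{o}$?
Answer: $\frac{988}{41} \approx 24.098$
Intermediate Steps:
$P = - \frac{8}{41}$ ($P = 2 \frac{8}{-82} = 2 \cdot 8 \left(- \frac{1}{82}\right) = 2 \left(- \frac{4}{41}\right) = - \frac{8}{41} \approx -0.19512$)
$P \left(-103\right) + \left(-2\right)^{2} = \left(- \frac{8}{41}\right) \left(-103\right) + \left(-2\right)^{2} = \frac{824}{41} + 4 = \frac{988}{41}$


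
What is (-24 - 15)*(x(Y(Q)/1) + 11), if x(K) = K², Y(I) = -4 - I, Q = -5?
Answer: -468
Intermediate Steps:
(-24 - 15)*(x(Y(Q)/1) + 11) = (-24 - 15)*(((-4 - 1*(-5))/1)² + 11) = -39*(((-4 + 5)*1)² + 11) = -39*((1*1)² + 11) = -39*(1² + 11) = -39*(1 + 11) = -39*12 = -468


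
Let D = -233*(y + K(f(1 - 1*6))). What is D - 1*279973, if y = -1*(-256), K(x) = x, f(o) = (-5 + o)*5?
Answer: -327971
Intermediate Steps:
f(o) = -25 + 5*o
y = 256
D = -47998 (D = -233*(256 + (-25 + 5*(1 - 1*6))) = -233*(256 + (-25 + 5*(1 - 6))) = -233*(256 + (-25 + 5*(-5))) = -233*(256 + (-25 - 25)) = -233*(256 - 50) = -233*206 = -47998)
D - 1*279973 = -47998 - 1*279973 = -47998 - 279973 = -327971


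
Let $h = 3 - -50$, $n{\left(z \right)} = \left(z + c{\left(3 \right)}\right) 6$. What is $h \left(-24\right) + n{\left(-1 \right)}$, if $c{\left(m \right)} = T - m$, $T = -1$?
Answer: $-1302$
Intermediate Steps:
$c{\left(m \right)} = -1 - m$
$n{\left(z \right)} = -24 + 6 z$ ($n{\left(z \right)} = \left(z - 4\right) 6 = \left(-4 + z\right) 6 = -24 + 6 z$)
$h = 53$ ($h = 3 + 50 = 53$)
$h \left(-24\right) + n{\left(-1 \right)} = 53 \left(-24\right) + \left(-24 + 6 \left(-1\right)\right) = -1272 - 30 = -1302$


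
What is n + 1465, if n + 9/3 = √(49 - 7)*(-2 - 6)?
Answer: 1462 - 8*√42 ≈ 1410.2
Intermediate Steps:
n = -3 - 8*√42 (n = -3 + √(49 - 7)*(-2 - 6) = -3 + √42*(-8) = -3 - 8*√42 ≈ -54.846)
n + 1465 = (-3 - 8*√42) + 1465 = 1462 - 8*√42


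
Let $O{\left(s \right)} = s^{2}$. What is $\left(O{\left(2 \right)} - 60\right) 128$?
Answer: $-7168$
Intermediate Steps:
$\left(O{\left(2 \right)} - 60\right) 128 = \left(2^{2} - 60\right) 128 = \left(4 - 60\right) 128 = \left(-56\right) 128 = -7168$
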